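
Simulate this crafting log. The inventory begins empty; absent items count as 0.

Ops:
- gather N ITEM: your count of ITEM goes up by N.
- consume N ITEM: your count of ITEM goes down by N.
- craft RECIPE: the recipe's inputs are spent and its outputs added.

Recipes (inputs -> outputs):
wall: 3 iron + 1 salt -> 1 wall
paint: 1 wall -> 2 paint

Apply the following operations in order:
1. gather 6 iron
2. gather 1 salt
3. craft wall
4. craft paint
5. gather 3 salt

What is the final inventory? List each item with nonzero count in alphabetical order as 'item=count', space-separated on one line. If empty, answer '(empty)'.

After 1 (gather 6 iron): iron=6
After 2 (gather 1 salt): iron=6 salt=1
After 3 (craft wall): iron=3 wall=1
After 4 (craft paint): iron=3 paint=2
After 5 (gather 3 salt): iron=3 paint=2 salt=3

Answer: iron=3 paint=2 salt=3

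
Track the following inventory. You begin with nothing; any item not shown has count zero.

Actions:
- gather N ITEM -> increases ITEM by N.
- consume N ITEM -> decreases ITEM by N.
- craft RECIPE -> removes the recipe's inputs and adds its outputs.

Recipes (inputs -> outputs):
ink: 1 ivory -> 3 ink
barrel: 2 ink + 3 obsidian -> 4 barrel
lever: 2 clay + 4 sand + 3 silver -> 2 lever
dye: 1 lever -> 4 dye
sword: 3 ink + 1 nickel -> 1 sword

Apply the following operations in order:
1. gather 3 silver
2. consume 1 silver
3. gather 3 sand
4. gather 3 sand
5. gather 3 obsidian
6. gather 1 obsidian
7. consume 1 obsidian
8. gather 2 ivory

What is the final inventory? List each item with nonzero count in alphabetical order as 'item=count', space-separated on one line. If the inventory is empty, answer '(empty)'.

Answer: ivory=2 obsidian=3 sand=6 silver=2

Derivation:
After 1 (gather 3 silver): silver=3
After 2 (consume 1 silver): silver=2
After 3 (gather 3 sand): sand=3 silver=2
After 4 (gather 3 sand): sand=6 silver=2
After 5 (gather 3 obsidian): obsidian=3 sand=6 silver=2
After 6 (gather 1 obsidian): obsidian=4 sand=6 silver=2
After 7 (consume 1 obsidian): obsidian=3 sand=6 silver=2
After 8 (gather 2 ivory): ivory=2 obsidian=3 sand=6 silver=2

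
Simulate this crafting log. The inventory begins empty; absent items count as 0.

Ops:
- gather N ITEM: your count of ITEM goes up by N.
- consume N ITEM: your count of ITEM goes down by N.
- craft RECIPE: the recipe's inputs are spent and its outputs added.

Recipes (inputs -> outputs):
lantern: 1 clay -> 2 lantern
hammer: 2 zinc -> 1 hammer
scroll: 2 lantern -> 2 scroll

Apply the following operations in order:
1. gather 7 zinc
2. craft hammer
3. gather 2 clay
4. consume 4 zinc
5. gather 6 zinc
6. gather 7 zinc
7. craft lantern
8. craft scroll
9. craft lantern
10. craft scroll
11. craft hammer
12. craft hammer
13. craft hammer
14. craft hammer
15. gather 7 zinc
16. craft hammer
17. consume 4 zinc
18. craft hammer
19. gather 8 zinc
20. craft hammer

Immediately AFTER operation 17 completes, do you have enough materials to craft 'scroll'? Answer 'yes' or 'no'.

After 1 (gather 7 zinc): zinc=7
After 2 (craft hammer): hammer=1 zinc=5
After 3 (gather 2 clay): clay=2 hammer=1 zinc=5
After 4 (consume 4 zinc): clay=2 hammer=1 zinc=1
After 5 (gather 6 zinc): clay=2 hammer=1 zinc=7
After 6 (gather 7 zinc): clay=2 hammer=1 zinc=14
After 7 (craft lantern): clay=1 hammer=1 lantern=2 zinc=14
After 8 (craft scroll): clay=1 hammer=1 scroll=2 zinc=14
After 9 (craft lantern): hammer=1 lantern=2 scroll=2 zinc=14
After 10 (craft scroll): hammer=1 scroll=4 zinc=14
After 11 (craft hammer): hammer=2 scroll=4 zinc=12
After 12 (craft hammer): hammer=3 scroll=4 zinc=10
After 13 (craft hammer): hammer=4 scroll=4 zinc=8
After 14 (craft hammer): hammer=5 scroll=4 zinc=6
After 15 (gather 7 zinc): hammer=5 scroll=4 zinc=13
After 16 (craft hammer): hammer=6 scroll=4 zinc=11
After 17 (consume 4 zinc): hammer=6 scroll=4 zinc=7

Answer: no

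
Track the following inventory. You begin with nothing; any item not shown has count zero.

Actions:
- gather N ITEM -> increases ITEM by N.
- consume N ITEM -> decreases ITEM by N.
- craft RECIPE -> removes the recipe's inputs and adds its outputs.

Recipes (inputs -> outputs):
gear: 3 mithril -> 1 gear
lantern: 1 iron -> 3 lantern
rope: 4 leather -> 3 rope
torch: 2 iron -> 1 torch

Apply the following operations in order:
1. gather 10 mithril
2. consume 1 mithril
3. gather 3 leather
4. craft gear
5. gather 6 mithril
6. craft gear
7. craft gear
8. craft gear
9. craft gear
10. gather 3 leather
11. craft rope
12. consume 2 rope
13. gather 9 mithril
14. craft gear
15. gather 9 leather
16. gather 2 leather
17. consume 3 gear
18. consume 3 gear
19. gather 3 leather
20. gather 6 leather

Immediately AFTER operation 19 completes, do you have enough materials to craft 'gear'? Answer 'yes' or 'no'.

After 1 (gather 10 mithril): mithril=10
After 2 (consume 1 mithril): mithril=9
After 3 (gather 3 leather): leather=3 mithril=9
After 4 (craft gear): gear=1 leather=3 mithril=6
After 5 (gather 6 mithril): gear=1 leather=3 mithril=12
After 6 (craft gear): gear=2 leather=3 mithril=9
After 7 (craft gear): gear=3 leather=3 mithril=6
After 8 (craft gear): gear=4 leather=3 mithril=3
After 9 (craft gear): gear=5 leather=3
After 10 (gather 3 leather): gear=5 leather=6
After 11 (craft rope): gear=5 leather=2 rope=3
After 12 (consume 2 rope): gear=5 leather=2 rope=1
After 13 (gather 9 mithril): gear=5 leather=2 mithril=9 rope=1
After 14 (craft gear): gear=6 leather=2 mithril=6 rope=1
After 15 (gather 9 leather): gear=6 leather=11 mithril=6 rope=1
After 16 (gather 2 leather): gear=6 leather=13 mithril=6 rope=1
After 17 (consume 3 gear): gear=3 leather=13 mithril=6 rope=1
After 18 (consume 3 gear): leather=13 mithril=6 rope=1
After 19 (gather 3 leather): leather=16 mithril=6 rope=1

Answer: yes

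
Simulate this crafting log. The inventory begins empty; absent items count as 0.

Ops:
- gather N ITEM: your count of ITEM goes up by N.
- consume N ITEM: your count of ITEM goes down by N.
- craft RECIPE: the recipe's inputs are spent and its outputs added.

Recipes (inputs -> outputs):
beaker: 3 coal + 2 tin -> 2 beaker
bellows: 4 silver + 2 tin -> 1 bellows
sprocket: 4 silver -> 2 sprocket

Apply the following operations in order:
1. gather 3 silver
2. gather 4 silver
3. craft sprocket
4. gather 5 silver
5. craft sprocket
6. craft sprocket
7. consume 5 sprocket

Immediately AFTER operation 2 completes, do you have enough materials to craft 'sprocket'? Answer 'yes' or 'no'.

After 1 (gather 3 silver): silver=3
After 2 (gather 4 silver): silver=7

Answer: yes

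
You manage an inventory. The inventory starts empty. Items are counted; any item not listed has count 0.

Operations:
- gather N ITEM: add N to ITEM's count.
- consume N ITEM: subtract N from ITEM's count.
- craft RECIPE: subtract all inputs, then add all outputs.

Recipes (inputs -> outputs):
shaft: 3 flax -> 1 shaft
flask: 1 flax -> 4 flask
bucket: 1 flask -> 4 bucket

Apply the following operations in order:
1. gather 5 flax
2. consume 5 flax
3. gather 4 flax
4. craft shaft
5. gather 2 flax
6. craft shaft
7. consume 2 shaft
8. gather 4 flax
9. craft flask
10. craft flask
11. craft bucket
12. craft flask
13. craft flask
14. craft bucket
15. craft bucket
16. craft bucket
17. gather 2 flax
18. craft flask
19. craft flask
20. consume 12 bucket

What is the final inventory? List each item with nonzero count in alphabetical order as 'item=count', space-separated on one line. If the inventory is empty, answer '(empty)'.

Answer: bucket=4 flask=20

Derivation:
After 1 (gather 5 flax): flax=5
After 2 (consume 5 flax): (empty)
After 3 (gather 4 flax): flax=4
After 4 (craft shaft): flax=1 shaft=1
After 5 (gather 2 flax): flax=3 shaft=1
After 6 (craft shaft): shaft=2
After 7 (consume 2 shaft): (empty)
After 8 (gather 4 flax): flax=4
After 9 (craft flask): flask=4 flax=3
After 10 (craft flask): flask=8 flax=2
After 11 (craft bucket): bucket=4 flask=7 flax=2
After 12 (craft flask): bucket=4 flask=11 flax=1
After 13 (craft flask): bucket=4 flask=15
After 14 (craft bucket): bucket=8 flask=14
After 15 (craft bucket): bucket=12 flask=13
After 16 (craft bucket): bucket=16 flask=12
After 17 (gather 2 flax): bucket=16 flask=12 flax=2
After 18 (craft flask): bucket=16 flask=16 flax=1
After 19 (craft flask): bucket=16 flask=20
After 20 (consume 12 bucket): bucket=4 flask=20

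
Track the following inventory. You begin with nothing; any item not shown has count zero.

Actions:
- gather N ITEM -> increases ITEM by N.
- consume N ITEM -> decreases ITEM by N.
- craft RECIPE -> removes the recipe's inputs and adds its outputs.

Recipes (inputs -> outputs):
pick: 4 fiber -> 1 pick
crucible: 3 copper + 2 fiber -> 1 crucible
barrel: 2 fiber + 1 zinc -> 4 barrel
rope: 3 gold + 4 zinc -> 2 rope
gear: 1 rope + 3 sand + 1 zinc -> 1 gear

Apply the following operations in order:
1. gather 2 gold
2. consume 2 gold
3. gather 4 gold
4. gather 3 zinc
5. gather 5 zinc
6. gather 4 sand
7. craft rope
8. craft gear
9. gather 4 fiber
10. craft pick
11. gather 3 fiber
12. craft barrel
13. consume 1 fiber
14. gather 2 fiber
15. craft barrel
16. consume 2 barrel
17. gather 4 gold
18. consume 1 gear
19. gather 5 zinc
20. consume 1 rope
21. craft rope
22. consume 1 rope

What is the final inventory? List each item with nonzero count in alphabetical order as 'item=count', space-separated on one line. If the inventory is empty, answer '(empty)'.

Answer: barrel=6 gold=2 pick=1 rope=1 sand=1 zinc=2

Derivation:
After 1 (gather 2 gold): gold=2
After 2 (consume 2 gold): (empty)
After 3 (gather 4 gold): gold=4
After 4 (gather 3 zinc): gold=4 zinc=3
After 5 (gather 5 zinc): gold=4 zinc=8
After 6 (gather 4 sand): gold=4 sand=4 zinc=8
After 7 (craft rope): gold=1 rope=2 sand=4 zinc=4
After 8 (craft gear): gear=1 gold=1 rope=1 sand=1 zinc=3
After 9 (gather 4 fiber): fiber=4 gear=1 gold=1 rope=1 sand=1 zinc=3
After 10 (craft pick): gear=1 gold=1 pick=1 rope=1 sand=1 zinc=3
After 11 (gather 3 fiber): fiber=3 gear=1 gold=1 pick=1 rope=1 sand=1 zinc=3
After 12 (craft barrel): barrel=4 fiber=1 gear=1 gold=1 pick=1 rope=1 sand=1 zinc=2
After 13 (consume 1 fiber): barrel=4 gear=1 gold=1 pick=1 rope=1 sand=1 zinc=2
After 14 (gather 2 fiber): barrel=4 fiber=2 gear=1 gold=1 pick=1 rope=1 sand=1 zinc=2
After 15 (craft barrel): barrel=8 gear=1 gold=1 pick=1 rope=1 sand=1 zinc=1
After 16 (consume 2 barrel): barrel=6 gear=1 gold=1 pick=1 rope=1 sand=1 zinc=1
After 17 (gather 4 gold): barrel=6 gear=1 gold=5 pick=1 rope=1 sand=1 zinc=1
After 18 (consume 1 gear): barrel=6 gold=5 pick=1 rope=1 sand=1 zinc=1
After 19 (gather 5 zinc): barrel=6 gold=5 pick=1 rope=1 sand=1 zinc=6
After 20 (consume 1 rope): barrel=6 gold=5 pick=1 sand=1 zinc=6
After 21 (craft rope): barrel=6 gold=2 pick=1 rope=2 sand=1 zinc=2
After 22 (consume 1 rope): barrel=6 gold=2 pick=1 rope=1 sand=1 zinc=2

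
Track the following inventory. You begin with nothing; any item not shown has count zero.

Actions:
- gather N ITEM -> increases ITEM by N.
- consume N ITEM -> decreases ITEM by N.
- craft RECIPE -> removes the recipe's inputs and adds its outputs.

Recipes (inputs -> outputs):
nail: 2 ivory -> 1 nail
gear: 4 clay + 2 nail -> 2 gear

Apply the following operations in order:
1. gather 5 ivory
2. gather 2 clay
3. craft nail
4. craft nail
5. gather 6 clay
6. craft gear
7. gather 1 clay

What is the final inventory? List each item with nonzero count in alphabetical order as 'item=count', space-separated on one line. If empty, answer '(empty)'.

After 1 (gather 5 ivory): ivory=5
After 2 (gather 2 clay): clay=2 ivory=5
After 3 (craft nail): clay=2 ivory=3 nail=1
After 4 (craft nail): clay=2 ivory=1 nail=2
After 5 (gather 6 clay): clay=8 ivory=1 nail=2
After 6 (craft gear): clay=4 gear=2 ivory=1
After 7 (gather 1 clay): clay=5 gear=2 ivory=1

Answer: clay=5 gear=2 ivory=1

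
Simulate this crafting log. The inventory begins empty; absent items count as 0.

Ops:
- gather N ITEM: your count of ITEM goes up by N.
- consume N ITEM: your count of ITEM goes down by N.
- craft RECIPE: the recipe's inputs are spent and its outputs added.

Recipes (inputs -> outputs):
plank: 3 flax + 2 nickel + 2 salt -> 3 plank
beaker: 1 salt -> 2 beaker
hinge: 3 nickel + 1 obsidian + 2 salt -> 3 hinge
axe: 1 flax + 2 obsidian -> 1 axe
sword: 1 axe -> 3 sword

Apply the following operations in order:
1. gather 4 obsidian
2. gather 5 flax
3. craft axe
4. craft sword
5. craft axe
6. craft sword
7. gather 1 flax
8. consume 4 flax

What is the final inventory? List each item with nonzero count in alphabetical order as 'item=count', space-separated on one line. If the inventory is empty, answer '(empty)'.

After 1 (gather 4 obsidian): obsidian=4
After 2 (gather 5 flax): flax=5 obsidian=4
After 3 (craft axe): axe=1 flax=4 obsidian=2
After 4 (craft sword): flax=4 obsidian=2 sword=3
After 5 (craft axe): axe=1 flax=3 sword=3
After 6 (craft sword): flax=3 sword=6
After 7 (gather 1 flax): flax=4 sword=6
After 8 (consume 4 flax): sword=6

Answer: sword=6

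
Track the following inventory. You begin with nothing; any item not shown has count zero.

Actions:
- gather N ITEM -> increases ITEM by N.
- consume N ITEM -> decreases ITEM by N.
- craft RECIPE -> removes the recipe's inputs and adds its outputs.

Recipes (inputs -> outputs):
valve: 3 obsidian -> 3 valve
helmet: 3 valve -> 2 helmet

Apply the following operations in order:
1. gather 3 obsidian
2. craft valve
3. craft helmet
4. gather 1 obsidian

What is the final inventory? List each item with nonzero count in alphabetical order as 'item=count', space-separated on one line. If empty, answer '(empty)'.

After 1 (gather 3 obsidian): obsidian=3
After 2 (craft valve): valve=3
After 3 (craft helmet): helmet=2
After 4 (gather 1 obsidian): helmet=2 obsidian=1

Answer: helmet=2 obsidian=1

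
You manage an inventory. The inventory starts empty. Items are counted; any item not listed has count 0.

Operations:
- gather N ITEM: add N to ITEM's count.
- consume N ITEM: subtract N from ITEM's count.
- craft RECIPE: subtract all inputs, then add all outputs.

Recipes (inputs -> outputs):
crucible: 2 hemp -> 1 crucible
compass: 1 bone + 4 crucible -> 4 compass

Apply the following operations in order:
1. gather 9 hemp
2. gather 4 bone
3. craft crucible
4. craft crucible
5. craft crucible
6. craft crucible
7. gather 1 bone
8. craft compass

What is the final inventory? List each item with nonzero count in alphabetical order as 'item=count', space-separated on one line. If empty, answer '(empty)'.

Answer: bone=4 compass=4 hemp=1

Derivation:
After 1 (gather 9 hemp): hemp=9
After 2 (gather 4 bone): bone=4 hemp=9
After 3 (craft crucible): bone=4 crucible=1 hemp=7
After 4 (craft crucible): bone=4 crucible=2 hemp=5
After 5 (craft crucible): bone=4 crucible=3 hemp=3
After 6 (craft crucible): bone=4 crucible=4 hemp=1
After 7 (gather 1 bone): bone=5 crucible=4 hemp=1
After 8 (craft compass): bone=4 compass=4 hemp=1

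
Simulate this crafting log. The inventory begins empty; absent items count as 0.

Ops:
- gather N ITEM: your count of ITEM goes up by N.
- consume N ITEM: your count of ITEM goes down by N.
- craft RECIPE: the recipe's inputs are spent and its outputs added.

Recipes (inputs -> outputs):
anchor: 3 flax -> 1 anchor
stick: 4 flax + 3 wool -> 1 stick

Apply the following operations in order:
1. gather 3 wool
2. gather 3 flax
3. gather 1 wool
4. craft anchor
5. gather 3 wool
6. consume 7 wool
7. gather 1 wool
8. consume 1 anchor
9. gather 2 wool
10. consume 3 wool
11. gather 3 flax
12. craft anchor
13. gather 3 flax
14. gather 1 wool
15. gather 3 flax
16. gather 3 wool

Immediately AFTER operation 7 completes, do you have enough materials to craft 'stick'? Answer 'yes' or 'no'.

Answer: no

Derivation:
After 1 (gather 3 wool): wool=3
After 2 (gather 3 flax): flax=3 wool=3
After 3 (gather 1 wool): flax=3 wool=4
After 4 (craft anchor): anchor=1 wool=4
After 5 (gather 3 wool): anchor=1 wool=7
After 6 (consume 7 wool): anchor=1
After 7 (gather 1 wool): anchor=1 wool=1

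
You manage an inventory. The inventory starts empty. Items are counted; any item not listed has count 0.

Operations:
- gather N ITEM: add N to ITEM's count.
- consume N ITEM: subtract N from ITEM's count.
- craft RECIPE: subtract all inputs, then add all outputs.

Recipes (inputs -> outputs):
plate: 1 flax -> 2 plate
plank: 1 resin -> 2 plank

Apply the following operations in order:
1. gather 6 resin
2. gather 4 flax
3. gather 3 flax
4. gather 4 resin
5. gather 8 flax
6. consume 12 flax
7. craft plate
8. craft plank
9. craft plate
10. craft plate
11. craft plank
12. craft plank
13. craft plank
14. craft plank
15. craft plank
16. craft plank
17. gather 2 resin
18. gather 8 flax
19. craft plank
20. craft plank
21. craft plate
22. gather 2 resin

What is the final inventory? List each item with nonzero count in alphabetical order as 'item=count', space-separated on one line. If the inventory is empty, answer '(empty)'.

After 1 (gather 6 resin): resin=6
After 2 (gather 4 flax): flax=4 resin=6
After 3 (gather 3 flax): flax=7 resin=6
After 4 (gather 4 resin): flax=7 resin=10
After 5 (gather 8 flax): flax=15 resin=10
After 6 (consume 12 flax): flax=3 resin=10
After 7 (craft plate): flax=2 plate=2 resin=10
After 8 (craft plank): flax=2 plank=2 plate=2 resin=9
After 9 (craft plate): flax=1 plank=2 plate=4 resin=9
After 10 (craft plate): plank=2 plate=6 resin=9
After 11 (craft plank): plank=4 plate=6 resin=8
After 12 (craft plank): plank=6 plate=6 resin=7
After 13 (craft plank): plank=8 plate=6 resin=6
After 14 (craft plank): plank=10 plate=6 resin=5
After 15 (craft plank): plank=12 plate=6 resin=4
After 16 (craft plank): plank=14 plate=6 resin=3
After 17 (gather 2 resin): plank=14 plate=6 resin=5
After 18 (gather 8 flax): flax=8 plank=14 plate=6 resin=5
After 19 (craft plank): flax=8 plank=16 plate=6 resin=4
After 20 (craft plank): flax=8 plank=18 plate=6 resin=3
After 21 (craft plate): flax=7 plank=18 plate=8 resin=3
After 22 (gather 2 resin): flax=7 plank=18 plate=8 resin=5

Answer: flax=7 plank=18 plate=8 resin=5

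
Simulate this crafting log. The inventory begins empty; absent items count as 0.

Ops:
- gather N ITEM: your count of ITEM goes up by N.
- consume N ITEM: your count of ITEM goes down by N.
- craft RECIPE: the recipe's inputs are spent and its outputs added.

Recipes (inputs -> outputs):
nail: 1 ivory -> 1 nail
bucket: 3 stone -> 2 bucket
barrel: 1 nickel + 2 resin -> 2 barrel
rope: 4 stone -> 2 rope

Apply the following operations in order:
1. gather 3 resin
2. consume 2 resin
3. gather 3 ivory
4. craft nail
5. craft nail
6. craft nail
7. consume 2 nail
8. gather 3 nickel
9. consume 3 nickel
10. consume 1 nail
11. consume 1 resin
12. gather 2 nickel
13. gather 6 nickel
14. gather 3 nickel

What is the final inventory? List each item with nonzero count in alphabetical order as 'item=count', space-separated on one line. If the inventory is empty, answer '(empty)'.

Answer: nickel=11

Derivation:
After 1 (gather 3 resin): resin=3
After 2 (consume 2 resin): resin=1
After 3 (gather 3 ivory): ivory=3 resin=1
After 4 (craft nail): ivory=2 nail=1 resin=1
After 5 (craft nail): ivory=1 nail=2 resin=1
After 6 (craft nail): nail=3 resin=1
After 7 (consume 2 nail): nail=1 resin=1
After 8 (gather 3 nickel): nail=1 nickel=3 resin=1
After 9 (consume 3 nickel): nail=1 resin=1
After 10 (consume 1 nail): resin=1
After 11 (consume 1 resin): (empty)
After 12 (gather 2 nickel): nickel=2
After 13 (gather 6 nickel): nickel=8
After 14 (gather 3 nickel): nickel=11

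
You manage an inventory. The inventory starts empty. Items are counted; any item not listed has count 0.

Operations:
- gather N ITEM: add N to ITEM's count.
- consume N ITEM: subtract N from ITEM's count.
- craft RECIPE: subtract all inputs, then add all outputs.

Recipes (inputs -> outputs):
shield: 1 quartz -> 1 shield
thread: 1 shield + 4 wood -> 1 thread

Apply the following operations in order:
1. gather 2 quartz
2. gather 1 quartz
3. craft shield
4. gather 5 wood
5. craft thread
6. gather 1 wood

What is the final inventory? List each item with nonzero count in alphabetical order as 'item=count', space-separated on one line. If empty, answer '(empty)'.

After 1 (gather 2 quartz): quartz=2
After 2 (gather 1 quartz): quartz=3
After 3 (craft shield): quartz=2 shield=1
After 4 (gather 5 wood): quartz=2 shield=1 wood=5
After 5 (craft thread): quartz=2 thread=1 wood=1
After 6 (gather 1 wood): quartz=2 thread=1 wood=2

Answer: quartz=2 thread=1 wood=2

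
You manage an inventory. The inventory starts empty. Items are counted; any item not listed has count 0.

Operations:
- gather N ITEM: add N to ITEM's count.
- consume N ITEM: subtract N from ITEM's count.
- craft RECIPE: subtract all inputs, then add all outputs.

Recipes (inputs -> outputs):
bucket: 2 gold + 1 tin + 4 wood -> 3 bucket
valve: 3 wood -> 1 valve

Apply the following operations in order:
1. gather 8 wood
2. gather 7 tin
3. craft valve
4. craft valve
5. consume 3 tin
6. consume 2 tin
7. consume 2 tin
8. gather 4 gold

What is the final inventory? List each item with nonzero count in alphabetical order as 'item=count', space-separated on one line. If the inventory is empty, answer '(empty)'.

Answer: gold=4 valve=2 wood=2

Derivation:
After 1 (gather 8 wood): wood=8
After 2 (gather 7 tin): tin=7 wood=8
After 3 (craft valve): tin=7 valve=1 wood=5
After 4 (craft valve): tin=7 valve=2 wood=2
After 5 (consume 3 tin): tin=4 valve=2 wood=2
After 6 (consume 2 tin): tin=2 valve=2 wood=2
After 7 (consume 2 tin): valve=2 wood=2
After 8 (gather 4 gold): gold=4 valve=2 wood=2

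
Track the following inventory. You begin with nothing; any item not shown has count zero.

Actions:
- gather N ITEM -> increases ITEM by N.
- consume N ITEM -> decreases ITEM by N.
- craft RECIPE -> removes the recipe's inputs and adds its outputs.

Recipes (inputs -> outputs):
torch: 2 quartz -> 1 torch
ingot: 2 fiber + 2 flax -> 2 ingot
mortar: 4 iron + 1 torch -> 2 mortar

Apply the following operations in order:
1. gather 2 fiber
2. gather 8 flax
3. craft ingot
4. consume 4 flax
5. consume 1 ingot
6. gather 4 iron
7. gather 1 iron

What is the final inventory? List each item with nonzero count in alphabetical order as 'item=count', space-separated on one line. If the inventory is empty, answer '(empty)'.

Answer: flax=2 ingot=1 iron=5

Derivation:
After 1 (gather 2 fiber): fiber=2
After 2 (gather 8 flax): fiber=2 flax=8
After 3 (craft ingot): flax=6 ingot=2
After 4 (consume 4 flax): flax=2 ingot=2
After 5 (consume 1 ingot): flax=2 ingot=1
After 6 (gather 4 iron): flax=2 ingot=1 iron=4
After 7 (gather 1 iron): flax=2 ingot=1 iron=5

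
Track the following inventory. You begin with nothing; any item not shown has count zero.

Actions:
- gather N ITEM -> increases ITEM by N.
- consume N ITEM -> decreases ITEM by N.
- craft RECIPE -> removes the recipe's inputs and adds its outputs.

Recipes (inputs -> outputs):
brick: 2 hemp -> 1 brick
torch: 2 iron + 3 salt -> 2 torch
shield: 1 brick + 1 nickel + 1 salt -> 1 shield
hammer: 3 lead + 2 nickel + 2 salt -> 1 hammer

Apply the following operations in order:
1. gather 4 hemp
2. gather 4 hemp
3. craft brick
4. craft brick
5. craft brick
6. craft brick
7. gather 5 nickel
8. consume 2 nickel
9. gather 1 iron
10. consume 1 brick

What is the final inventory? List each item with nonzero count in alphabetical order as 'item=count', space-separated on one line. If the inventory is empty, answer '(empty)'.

After 1 (gather 4 hemp): hemp=4
After 2 (gather 4 hemp): hemp=8
After 3 (craft brick): brick=1 hemp=6
After 4 (craft brick): brick=2 hemp=4
After 5 (craft brick): brick=3 hemp=2
After 6 (craft brick): brick=4
After 7 (gather 5 nickel): brick=4 nickel=5
After 8 (consume 2 nickel): brick=4 nickel=3
After 9 (gather 1 iron): brick=4 iron=1 nickel=3
After 10 (consume 1 brick): brick=3 iron=1 nickel=3

Answer: brick=3 iron=1 nickel=3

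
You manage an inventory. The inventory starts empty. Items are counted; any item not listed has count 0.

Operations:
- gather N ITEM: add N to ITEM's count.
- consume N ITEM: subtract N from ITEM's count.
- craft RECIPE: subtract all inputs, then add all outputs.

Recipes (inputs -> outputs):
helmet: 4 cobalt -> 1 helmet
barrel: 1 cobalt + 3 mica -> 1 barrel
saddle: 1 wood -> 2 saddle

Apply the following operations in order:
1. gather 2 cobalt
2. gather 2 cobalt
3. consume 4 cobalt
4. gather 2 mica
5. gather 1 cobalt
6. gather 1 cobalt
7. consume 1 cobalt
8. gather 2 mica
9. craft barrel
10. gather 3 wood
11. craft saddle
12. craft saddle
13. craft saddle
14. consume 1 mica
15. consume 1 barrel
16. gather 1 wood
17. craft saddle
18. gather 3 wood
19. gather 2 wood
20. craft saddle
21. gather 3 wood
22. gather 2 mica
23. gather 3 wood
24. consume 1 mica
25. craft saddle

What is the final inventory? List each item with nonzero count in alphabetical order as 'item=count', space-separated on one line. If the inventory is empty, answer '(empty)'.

Answer: mica=1 saddle=12 wood=9

Derivation:
After 1 (gather 2 cobalt): cobalt=2
After 2 (gather 2 cobalt): cobalt=4
After 3 (consume 4 cobalt): (empty)
After 4 (gather 2 mica): mica=2
After 5 (gather 1 cobalt): cobalt=1 mica=2
After 6 (gather 1 cobalt): cobalt=2 mica=2
After 7 (consume 1 cobalt): cobalt=1 mica=2
After 8 (gather 2 mica): cobalt=1 mica=4
After 9 (craft barrel): barrel=1 mica=1
After 10 (gather 3 wood): barrel=1 mica=1 wood=3
After 11 (craft saddle): barrel=1 mica=1 saddle=2 wood=2
After 12 (craft saddle): barrel=1 mica=1 saddle=4 wood=1
After 13 (craft saddle): barrel=1 mica=1 saddle=6
After 14 (consume 1 mica): barrel=1 saddle=6
After 15 (consume 1 barrel): saddle=6
After 16 (gather 1 wood): saddle=6 wood=1
After 17 (craft saddle): saddle=8
After 18 (gather 3 wood): saddle=8 wood=3
After 19 (gather 2 wood): saddle=8 wood=5
After 20 (craft saddle): saddle=10 wood=4
After 21 (gather 3 wood): saddle=10 wood=7
After 22 (gather 2 mica): mica=2 saddle=10 wood=7
After 23 (gather 3 wood): mica=2 saddle=10 wood=10
After 24 (consume 1 mica): mica=1 saddle=10 wood=10
After 25 (craft saddle): mica=1 saddle=12 wood=9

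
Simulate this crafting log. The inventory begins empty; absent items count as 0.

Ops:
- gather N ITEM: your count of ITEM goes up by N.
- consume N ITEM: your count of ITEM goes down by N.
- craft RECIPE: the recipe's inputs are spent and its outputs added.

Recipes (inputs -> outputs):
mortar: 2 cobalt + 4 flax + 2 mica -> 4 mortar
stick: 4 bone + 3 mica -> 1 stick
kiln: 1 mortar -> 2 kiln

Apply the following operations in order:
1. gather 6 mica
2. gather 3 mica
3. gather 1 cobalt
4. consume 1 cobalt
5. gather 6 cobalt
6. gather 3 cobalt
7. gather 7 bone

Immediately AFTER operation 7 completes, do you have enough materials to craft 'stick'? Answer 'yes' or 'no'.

After 1 (gather 6 mica): mica=6
After 2 (gather 3 mica): mica=9
After 3 (gather 1 cobalt): cobalt=1 mica=9
After 4 (consume 1 cobalt): mica=9
After 5 (gather 6 cobalt): cobalt=6 mica=9
After 6 (gather 3 cobalt): cobalt=9 mica=9
After 7 (gather 7 bone): bone=7 cobalt=9 mica=9

Answer: yes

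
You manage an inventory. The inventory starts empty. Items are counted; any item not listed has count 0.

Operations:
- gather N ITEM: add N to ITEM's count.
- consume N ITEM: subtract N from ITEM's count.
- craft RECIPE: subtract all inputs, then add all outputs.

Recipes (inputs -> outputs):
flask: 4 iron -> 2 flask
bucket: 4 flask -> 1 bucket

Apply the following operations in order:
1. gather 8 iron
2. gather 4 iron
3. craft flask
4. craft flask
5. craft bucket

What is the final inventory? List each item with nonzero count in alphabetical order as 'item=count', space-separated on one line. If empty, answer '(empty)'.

After 1 (gather 8 iron): iron=8
After 2 (gather 4 iron): iron=12
After 3 (craft flask): flask=2 iron=8
After 4 (craft flask): flask=4 iron=4
After 5 (craft bucket): bucket=1 iron=4

Answer: bucket=1 iron=4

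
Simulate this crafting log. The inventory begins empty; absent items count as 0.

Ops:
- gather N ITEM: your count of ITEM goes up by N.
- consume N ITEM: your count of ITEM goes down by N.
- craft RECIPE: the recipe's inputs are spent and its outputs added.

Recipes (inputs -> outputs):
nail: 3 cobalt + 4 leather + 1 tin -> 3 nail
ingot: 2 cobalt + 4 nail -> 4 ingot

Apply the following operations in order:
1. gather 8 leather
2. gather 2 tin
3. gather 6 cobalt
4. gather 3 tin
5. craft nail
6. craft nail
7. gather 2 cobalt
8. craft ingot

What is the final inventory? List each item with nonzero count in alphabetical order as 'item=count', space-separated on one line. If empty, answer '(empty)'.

After 1 (gather 8 leather): leather=8
After 2 (gather 2 tin): leather=8 tin=2
After 3 (gather 6 cobalt): cobalt=6 leather=8 tin=2
After 4 (gather 3 tin): cobalt=6 leather=8 tin=5
After 5 (craft nail): cobalt=3 leather=4 nail=3 tin=4
After 6 (craft nail): nail=6 tin=3
After 7 (gather 2 cobalt): cobalt=2 nail=6 tin=3
After 8 (craft ingot): ingot=4 nail=2 tin=3

Answer: ingot=4 nail=2 tin=3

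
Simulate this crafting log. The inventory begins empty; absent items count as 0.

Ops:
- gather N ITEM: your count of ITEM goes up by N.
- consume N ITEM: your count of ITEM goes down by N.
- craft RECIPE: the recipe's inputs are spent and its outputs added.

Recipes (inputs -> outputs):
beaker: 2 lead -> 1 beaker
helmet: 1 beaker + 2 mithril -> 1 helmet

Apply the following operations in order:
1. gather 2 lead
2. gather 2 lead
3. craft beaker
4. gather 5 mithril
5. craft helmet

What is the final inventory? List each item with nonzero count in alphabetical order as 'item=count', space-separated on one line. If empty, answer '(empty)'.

Answer: helmet=1 lead=2 mithril=3

Derivation:
After 1 (gather 2 lead): lead=2
After 2 (gather 2 lead): lead=4
After 3 (craft beaker): beaker=1 lead=2
After 4 (gather 5 mithril): beaker=1 lead=2 mithril=5
After 5 (craft helmet): helmet=1 lead=2 mithril=3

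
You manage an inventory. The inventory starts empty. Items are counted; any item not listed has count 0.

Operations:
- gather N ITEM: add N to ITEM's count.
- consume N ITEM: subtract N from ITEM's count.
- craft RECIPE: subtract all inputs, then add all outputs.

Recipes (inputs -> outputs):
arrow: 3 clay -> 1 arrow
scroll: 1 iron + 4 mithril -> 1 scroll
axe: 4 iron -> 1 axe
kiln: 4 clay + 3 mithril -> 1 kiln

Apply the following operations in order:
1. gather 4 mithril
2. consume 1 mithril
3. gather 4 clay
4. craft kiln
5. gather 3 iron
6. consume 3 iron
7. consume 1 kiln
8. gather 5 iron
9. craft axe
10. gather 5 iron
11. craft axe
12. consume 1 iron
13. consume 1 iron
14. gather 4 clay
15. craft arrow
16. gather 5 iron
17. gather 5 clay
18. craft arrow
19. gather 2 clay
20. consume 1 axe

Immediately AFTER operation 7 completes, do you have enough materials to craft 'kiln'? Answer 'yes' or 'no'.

Answer: no

Derivation:
After 1 (gather 4 mithril): mithril=4
After 2 (consume 1 mithril): mithril=3
After 3 (gather 4 clay): clay=4 mithril=3
After 4 (craft kiln): kiln=1
After 5 (gather 3 iron): iron=3 kiln=1
After 6 (consume 3 iron): kiln=1
After 7 (consume 1 kiln): (empty)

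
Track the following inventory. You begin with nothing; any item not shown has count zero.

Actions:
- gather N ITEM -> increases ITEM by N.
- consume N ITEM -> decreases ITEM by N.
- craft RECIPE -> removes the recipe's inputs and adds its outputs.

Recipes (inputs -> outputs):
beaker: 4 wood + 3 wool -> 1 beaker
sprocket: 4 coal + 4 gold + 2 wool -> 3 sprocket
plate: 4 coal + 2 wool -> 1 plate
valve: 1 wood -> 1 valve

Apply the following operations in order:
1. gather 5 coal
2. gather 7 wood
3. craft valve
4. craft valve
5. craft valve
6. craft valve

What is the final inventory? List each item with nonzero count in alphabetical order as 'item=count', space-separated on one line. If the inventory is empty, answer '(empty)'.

After 1 (gather 5 coal): coal=5
After 2 (gather 7 wood): coal=5 wood=7
After 3 (craft valve): coal=5 valve=1 wood=6
After 4 (craft valve): coal=5 valve=2 wood=5
After 5 (craft valve): coal=5 valve=3 wood=4
After 6 (craft valve): coal=5 valve=4 wood=3

Answer: coal=5 valve=4 wood=3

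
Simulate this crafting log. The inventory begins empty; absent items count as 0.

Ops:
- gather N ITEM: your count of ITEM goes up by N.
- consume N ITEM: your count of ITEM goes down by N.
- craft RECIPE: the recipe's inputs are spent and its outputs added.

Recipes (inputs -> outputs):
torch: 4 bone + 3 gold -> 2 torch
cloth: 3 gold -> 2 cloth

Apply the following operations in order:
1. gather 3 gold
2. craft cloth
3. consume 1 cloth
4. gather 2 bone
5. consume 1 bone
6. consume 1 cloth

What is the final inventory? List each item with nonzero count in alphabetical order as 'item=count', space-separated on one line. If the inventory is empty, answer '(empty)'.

Answer: bone=1

Derivation:
After 1 (gather 3 gold): gold=3
After 2 (craft cloth): cloth=2
After 3 (consume 1 cloth): cloth=1
After 4 (gather 2 bone): bone=2 cloth=1
After 5 (consume 1 bone): bone=1 cloth=1
After 6 (consume 1 cloth): bone=1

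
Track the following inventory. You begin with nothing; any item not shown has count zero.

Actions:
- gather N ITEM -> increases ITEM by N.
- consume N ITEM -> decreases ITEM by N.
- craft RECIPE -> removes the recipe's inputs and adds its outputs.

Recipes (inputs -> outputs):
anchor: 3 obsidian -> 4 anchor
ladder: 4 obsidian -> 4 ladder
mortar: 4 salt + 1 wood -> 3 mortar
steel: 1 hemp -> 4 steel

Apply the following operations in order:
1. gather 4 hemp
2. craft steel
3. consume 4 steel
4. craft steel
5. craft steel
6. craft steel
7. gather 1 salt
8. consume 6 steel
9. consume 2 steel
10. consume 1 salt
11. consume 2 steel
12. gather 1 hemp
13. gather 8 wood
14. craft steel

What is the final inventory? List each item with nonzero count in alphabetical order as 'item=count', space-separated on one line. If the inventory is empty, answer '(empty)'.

After 1 (gather 4 hemp): hemp=4
After 2 (craft steel): hemp=3 steel=4
After 3 (consume 4 steel): hemp=3
After 4 (craft steel): hemp=2 steel=4
After 5 (craft steel): hemp=1 steel=8
After 6 (craft steel): steel=12
After 7 (gather 1 salt): salt=1 steel=12
After 8 (consume 6 steel): salt=1 steel=6
After 9 (consume 2 steel): salt=1 steel=4
After 10 (consume 1 salt): steel=4
After 11 (consume 2 steel): steel=2
After 12 (gather 1 hemp): hemp=1 steel=2
After 13 (gather 8 wood): hemp=1 steel=2 wood=8
After 14 (craft steel): steel=6 wood=8

Answer: steel=6 wood=8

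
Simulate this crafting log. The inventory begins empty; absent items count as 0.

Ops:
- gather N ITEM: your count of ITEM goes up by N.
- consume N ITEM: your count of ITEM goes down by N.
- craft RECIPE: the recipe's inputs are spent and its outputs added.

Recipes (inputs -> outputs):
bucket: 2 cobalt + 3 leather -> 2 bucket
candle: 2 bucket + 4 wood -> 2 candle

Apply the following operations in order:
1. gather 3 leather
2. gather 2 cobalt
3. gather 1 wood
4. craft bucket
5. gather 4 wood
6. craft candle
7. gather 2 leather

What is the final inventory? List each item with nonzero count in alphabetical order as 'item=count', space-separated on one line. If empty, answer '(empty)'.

After 1 (gather 3 leather): leather=3
After 2 (gather 2 cobalt): cobalt=2 leather=3
After 3 (gather 1 wood): cobalt=2 leather=3 wood=1
After 4 (craft bucket): bucket=2 wood=1
After 5 (gather 4 wood): bucket=2 wood=5
After 6 (craft candle): candle=2 wood=1
After 7 (gather 2 leather): candle=2 leather=2 wood=1

Answer: candle=2 leather=2 wood=1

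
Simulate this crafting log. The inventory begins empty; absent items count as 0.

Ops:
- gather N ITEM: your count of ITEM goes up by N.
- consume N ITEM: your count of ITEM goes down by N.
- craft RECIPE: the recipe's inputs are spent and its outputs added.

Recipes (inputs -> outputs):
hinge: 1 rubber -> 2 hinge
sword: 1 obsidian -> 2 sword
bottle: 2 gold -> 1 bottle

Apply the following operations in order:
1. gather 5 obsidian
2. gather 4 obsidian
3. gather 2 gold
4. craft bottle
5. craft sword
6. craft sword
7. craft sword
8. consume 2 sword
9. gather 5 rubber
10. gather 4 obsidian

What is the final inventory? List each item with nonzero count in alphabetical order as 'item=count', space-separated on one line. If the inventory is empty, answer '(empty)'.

After 1 (gather 5 obsidian): obsidian=5
After 2 (gather 4 obsidian): obsidian=9
After 3 (gather 2 gold): gold=2 obsidian=9
After 4 (craft bottle): bottle=1 obsidian=9
After 5 (craft sword): bottle=1 obsidian=8 sword=2
After 6 (craft sword): bottle=1 obsidian=7 sword=4
After 7 (craft sword): bottle=1 obsidian=6 sword=6
After 8 (consume 2 sword): bottle=1 obsidian=6 sword=4
After 9 (gather 5 rubber): bottle=1 obsidian=6 rubber=5 sword=4
After 10 (gather 4 obsidian): bottle=1 obsidian=10 rubber=5 sword=4

Answer: bottle=1 obsidian=10 rubber=5 sword=4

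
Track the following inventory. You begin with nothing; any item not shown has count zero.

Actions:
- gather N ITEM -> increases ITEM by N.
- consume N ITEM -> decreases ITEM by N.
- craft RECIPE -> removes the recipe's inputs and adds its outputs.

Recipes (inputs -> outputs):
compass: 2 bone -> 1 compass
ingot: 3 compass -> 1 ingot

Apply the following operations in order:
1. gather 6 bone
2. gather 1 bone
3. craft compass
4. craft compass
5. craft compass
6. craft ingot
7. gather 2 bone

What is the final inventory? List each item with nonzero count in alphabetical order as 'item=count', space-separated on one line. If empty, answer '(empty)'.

After 1 (gather 6 bone): bone=6
After 2 (gather 1 bone): bone=7
After 3 (craft compass): bone=5 compass=1
After 4 (craft compass): bone=3 compass=2
After 5 (craft compass): bone=1 compass=3
After 6 (craft ingot): bone=1 ingot=1
After 7 (gather 2 bone): bone=3 ingot=1

Answer: bone=3 ingot=1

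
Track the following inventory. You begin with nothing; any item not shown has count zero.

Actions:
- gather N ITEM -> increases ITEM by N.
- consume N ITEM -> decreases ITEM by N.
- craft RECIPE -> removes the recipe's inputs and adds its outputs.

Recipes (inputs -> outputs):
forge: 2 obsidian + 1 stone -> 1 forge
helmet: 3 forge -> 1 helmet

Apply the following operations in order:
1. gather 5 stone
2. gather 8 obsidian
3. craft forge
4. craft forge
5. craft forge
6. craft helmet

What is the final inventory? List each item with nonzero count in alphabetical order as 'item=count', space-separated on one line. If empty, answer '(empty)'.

Answer: helmet=1 obsidian=2 stone=2

Derivation:
After 1 (gather 5 stone): stone=5
After 2 (gather 8 obsidian): obsidian=8 stone=5
After 3 (craft forge): forge=1 obsidian=6 stone=4
After 4 (craft forge): forge=2 obsidian=4 stone=3
After 5 (craft forge): forge=3 obsidian=2 stone=2
After 6 (craft helmet): helmet=1 obsidian=2 stone=2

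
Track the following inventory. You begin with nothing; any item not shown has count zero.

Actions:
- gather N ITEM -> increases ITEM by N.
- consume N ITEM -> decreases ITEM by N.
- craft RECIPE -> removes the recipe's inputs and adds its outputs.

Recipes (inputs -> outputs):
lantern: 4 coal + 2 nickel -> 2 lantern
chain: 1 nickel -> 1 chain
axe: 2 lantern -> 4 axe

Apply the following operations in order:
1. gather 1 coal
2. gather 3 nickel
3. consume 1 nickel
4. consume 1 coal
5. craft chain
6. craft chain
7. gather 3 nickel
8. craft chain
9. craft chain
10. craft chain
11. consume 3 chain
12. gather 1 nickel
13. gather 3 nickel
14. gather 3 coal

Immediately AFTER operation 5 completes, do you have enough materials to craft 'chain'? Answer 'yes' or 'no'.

After 1 (gather 1 coal): coal=1
After 2 (gather 3 nickel): coal=1 nickel=3
After 3 (consume 1 nickel): coal=1 nickel=2
After 4 (consume 1 coal): nickel=2
After 5 (craft chain): chain=1 nickel=1

Answer: yes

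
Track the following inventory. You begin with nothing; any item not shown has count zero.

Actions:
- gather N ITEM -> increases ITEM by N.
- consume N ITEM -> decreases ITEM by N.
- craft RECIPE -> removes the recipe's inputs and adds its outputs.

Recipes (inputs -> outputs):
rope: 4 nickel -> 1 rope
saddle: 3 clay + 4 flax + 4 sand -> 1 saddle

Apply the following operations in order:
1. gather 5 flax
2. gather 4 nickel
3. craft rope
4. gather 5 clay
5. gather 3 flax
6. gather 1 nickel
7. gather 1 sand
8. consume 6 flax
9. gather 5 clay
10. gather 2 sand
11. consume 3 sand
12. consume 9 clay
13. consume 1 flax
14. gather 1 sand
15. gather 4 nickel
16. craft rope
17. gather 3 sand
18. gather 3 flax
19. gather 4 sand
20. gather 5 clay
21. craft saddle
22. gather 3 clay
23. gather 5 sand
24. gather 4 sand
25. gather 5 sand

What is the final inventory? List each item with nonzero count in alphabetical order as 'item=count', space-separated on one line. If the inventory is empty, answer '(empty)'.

After 1 (gather 5 flax): flax=5
After 2 (gather 4 nickel): flax=5 nickel=4
After 3 (craft rope): flax=5 rope=1
After 4 (gather 5 clay): clay=5 flax=5 rope=1
After 5 (gather 3 flax): clay=5 flax=8 rope=1
After 6 (gather 1 nickel): clay=5 flax=8 nickel=1 rope=1
After 7 (gather 1 sand): clay=5 flax=8 nickel=1 rope=1 sand=1
After 8 (consume 6 flax): clay=5 flax=2 nickel=1 rope=1 sand=1
After 9 (gather 5 clay): clay=10 flax=2 nickel=1 rope=1 sand=1
After 10 (gather 2 sand): clay=10 flax=2 nickel=1 rope=1 sand=3
After 11 (consume 3 sand): clay=10 flax=2 nickel=1 rope=1
After 12 (consume 9 clay): clay=1 flax=2 nickel=1 rope=1
After 13 (consume 1 flax): clay=1 flax=1 nickel=1 rope=1
After 14 (gather 1 sand): clay=1 flax=1 nickel=1 rope=1 sand=1
After 15 (gather 4 nickel): clay=1 flax=1 nickel=5 rope=1 sand=1
After 16 (craft rope): clay=1 flax=1 nickel=1 rope=2 sand=1
After 17 (gather 3 sand): clay=1 flax=1 nickel=1 rope=2 sand=4
After 18 (gather 3 flax): clay=1 flax=4 nickel=1 rope=2 sand=4
After 19 (gather 4 sand): clay=1 flax=4 nickel=1 rope=2 sand=8
After 20 (gather 5 clay): clay=6 flax=4 nickel=1 rope=2 sand=8
After 21 (craft saddle): clay=3 nickel=1 rope=2 saddle=1 sand=4
After 22 (gather 3 clay): clay=6 nickel=1 rope=2 saddle=1 sand=4
After 23 (gather 5 sand): clay=6 nickel=1 rope=2 saddle=1 sand=9
After 24 (gather 4 sand): clay=6 nickel=1 rope=2 saddle=1 sand=13
After 25 (gather 5 sand): clay=6 nickel=1 rope=2 saddle=1 sand=18

Answer: clay=6 nickel=1 rope=2 saddle=1 sand=18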